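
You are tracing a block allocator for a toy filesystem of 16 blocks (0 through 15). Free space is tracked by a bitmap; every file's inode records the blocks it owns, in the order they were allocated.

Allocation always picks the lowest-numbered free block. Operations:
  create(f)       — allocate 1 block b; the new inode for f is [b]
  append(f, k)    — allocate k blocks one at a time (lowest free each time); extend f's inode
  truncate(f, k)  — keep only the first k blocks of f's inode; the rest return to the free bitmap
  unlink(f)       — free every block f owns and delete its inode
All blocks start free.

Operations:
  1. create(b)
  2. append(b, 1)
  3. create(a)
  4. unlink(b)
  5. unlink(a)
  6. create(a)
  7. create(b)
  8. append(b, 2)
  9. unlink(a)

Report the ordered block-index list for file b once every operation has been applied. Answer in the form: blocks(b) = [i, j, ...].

blocks(b) = [1, 2, 3]

create(b): bitmap=F............... | b=[0]
append(b, 1): bitmap=FF.............. | b=[0, 1]
create(a): bitmap=FFF............. | a=[2] b=[0, 1]
unlink(b): bitmap=..F............. | a=[2]
unlink(a): bitmap=................ | 
create(a): bitmap=F............... | a=[0]
create(b): bitmap=FF.............. | a=[0] b=[1]
append(b, 2): bitmap=FFFF............ | a=[0] b=[1, 2, 3]
unlink(a): bitmap=.FFF............ | b=[1, 2, 3]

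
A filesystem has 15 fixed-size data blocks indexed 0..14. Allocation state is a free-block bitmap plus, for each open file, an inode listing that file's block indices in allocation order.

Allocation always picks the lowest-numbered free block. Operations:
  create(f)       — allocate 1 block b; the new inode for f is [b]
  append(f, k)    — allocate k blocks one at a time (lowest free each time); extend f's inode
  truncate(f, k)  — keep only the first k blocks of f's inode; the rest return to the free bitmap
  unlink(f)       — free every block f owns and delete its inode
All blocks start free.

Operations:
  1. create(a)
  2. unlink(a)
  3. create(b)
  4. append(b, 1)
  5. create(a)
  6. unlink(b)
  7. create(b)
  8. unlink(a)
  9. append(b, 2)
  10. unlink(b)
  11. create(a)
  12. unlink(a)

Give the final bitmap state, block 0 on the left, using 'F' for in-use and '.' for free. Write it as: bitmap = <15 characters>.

bitmap = ...............

[1] create(a) — a=0 (map F..............)
[2] unlink(a) —  (map ...............)
[3] create(b) — b=0 (map F..............)
[4] append(b, 1) — b=0,1 (map FF.............)
[5] create(a) — a=2 b=0,1 (map FFF............)
[6] unlink(b) — a=2 (map ..F............)
[7] create(b) — a=2 b=0 (map F.F............)
[8] unlink(a) — b=0 (map F..............)
[9] append(b, 2) — b=0,1,2 (map FFF............)
[10] unlink(b) —  (map ...............)
[11] create(a) — a=0 (map F..............)
[12] unlink(a) —  (map ...............)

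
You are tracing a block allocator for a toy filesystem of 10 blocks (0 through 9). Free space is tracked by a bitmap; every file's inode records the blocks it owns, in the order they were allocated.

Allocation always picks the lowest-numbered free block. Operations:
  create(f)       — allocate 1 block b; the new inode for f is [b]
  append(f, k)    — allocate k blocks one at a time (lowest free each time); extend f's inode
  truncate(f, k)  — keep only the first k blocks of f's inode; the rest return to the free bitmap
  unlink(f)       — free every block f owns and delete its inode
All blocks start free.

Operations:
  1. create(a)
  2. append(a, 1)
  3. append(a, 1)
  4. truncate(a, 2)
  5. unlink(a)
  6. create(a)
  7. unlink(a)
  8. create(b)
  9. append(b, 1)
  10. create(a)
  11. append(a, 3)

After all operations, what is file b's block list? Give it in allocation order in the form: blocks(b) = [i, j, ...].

[1] create(a) — a=0 (map F.........)
[2] append(a, 1) — a=0,1 (map FF........)
[3] append(a, 1) — a=0,1,2 (map FFF.......)
[4] truncate(a, 2) — a=0,1 (map FF........)
[5] unlink(a) —  (map ..........)
[6] create(a) — a=0 (map F.........)
[7] unlink(a) —  (map ..........)
[8] create(b) — b=0 (map F.........)
[9] append(b, 1) — b=0,1 (map FF........)
[10] create(a) — a=2 b=0,1 (map FFF.......)
[11] append(a, 3) — a=2,3,4,5 b=0,1 (map FFFFFF....)

blocks(b) = [0, 1]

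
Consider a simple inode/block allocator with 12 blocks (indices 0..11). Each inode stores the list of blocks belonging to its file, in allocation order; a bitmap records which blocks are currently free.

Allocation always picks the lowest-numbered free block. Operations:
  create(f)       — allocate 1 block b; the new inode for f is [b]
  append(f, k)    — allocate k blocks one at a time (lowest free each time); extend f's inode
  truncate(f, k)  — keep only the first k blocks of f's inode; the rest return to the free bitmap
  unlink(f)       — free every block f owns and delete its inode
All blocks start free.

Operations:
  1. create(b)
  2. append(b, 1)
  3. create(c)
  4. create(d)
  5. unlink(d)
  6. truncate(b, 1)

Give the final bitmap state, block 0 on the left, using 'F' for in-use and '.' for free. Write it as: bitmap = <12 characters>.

bitmap = F.F.........

[1] create(b) — b=0 (map F...........)
[2] append(b, 1) — b=0,1 (map FF..........)
[3] create(c) — b=0,1 c=2 (map FFF.........)
[4] create(d) — b=0,1 c=2 d=3 (map FFFF........)
[5] unlink(d) — b=0,1 c=2 (map FFF.........)
[6] truncate(b, 1) — b=0 c=2 (map F.F.........)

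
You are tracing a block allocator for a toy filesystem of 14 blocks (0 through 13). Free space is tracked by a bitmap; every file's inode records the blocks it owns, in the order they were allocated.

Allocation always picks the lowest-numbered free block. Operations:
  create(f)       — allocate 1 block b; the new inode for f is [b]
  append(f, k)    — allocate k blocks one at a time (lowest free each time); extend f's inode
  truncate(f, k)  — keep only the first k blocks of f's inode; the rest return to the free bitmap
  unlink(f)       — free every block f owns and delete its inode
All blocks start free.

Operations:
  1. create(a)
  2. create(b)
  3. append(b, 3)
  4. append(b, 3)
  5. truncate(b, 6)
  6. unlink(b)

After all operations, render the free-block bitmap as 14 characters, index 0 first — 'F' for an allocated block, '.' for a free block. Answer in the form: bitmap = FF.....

bitmap = F.............

  1. create(a)  ⇒  F.............  {a→[0]}
  2. create(b)  ⇒  FF............  {a→[0]; b→[1]}
  3. append(b, 3)  ⇒  FFFFF.........  {a→[0]; b→[1, 2, 3, 4]}
  4. append(b, 3)  ⇒  FFFFFFFF......  {a→[0]; b→[1, 2, 3, 4, 5, 6, 7]}
  5. truncate(b, 6)  ⇒  FFFFFFF.......  {a→[0]; b→[1, 2, 3, 4, 5, 6]}
  6. unlink(b)  ⇒  F.............  {a→[0]}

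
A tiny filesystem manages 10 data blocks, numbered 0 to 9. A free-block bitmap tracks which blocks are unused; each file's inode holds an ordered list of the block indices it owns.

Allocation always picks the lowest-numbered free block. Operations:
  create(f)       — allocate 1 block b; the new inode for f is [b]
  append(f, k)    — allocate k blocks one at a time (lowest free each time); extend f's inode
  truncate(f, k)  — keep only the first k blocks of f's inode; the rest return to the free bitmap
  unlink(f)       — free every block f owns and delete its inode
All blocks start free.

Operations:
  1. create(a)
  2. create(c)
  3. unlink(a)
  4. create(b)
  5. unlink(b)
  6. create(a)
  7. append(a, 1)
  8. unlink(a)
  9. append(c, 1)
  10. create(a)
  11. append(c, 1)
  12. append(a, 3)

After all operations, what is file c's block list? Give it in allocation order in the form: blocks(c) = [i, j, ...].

blocks(c) = [1, 0, 3]

  1. create(a)  ⇒  F.........  {a→[0]}
  2. create(c)  ⇒  FF........  {a→[0]; c→[1]}
  3. unlink(a)  ⇒  .F........  {c→[1]}
  4. create(b)  ⇒  FF........  {b→[0]; c→[1]}
  5. unlink(b)  ⇒  .F........  {c→[1]}
  6. create(a)  ⇒  FF........  {a→[0]; c→[1]}
  7. append(a, 1)  ⇒  FFF.......  {a→[0, 2]; c→[1]}
  8. unlink(a)  ⇒  .F........  {c→[1]}
  9. append(c, 1)  ⇒  FF........  {c→[1, 0]}
  10. create(a)  ⇒  FFF.......  {a→[2]; c→[1, 0]}
  11. append(c, 1)  ⇒  FFFF......  {a→[2]; c→[1, 0, 3]}
  12. append(a, 3)  ⇒  FFFFFFF...  {a→[2, 4, 5, 6]; c→[1, 0, 3]}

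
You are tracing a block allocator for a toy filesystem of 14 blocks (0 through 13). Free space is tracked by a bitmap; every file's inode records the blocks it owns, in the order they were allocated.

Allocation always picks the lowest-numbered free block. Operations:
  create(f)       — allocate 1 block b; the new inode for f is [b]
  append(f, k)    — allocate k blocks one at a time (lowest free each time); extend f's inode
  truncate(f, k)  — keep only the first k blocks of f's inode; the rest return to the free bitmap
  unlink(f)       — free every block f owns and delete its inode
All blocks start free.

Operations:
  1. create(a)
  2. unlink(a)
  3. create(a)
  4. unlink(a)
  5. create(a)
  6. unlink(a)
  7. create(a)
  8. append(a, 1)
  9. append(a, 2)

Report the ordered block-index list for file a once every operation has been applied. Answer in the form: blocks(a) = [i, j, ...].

after create(a) → a:[0]  free=[F.............]
after unlink(a) →   free=[..............]
after create(a) → a:[0]  free=[F.............]
after unlink(a) →   free=[..............]
after create(a) → a:[0]  free=[F.............]
after unlink(a) →   free=[..............]
after create(a) → a:[0]  free=[F.............]
after append(a, 1) → a:[0, 1]  free=[FF............]
after append(a, 2) → a:[0, 1, 2, 3]  free=[FFFF..........]

blocks(a) = [0, 1, 2, 3]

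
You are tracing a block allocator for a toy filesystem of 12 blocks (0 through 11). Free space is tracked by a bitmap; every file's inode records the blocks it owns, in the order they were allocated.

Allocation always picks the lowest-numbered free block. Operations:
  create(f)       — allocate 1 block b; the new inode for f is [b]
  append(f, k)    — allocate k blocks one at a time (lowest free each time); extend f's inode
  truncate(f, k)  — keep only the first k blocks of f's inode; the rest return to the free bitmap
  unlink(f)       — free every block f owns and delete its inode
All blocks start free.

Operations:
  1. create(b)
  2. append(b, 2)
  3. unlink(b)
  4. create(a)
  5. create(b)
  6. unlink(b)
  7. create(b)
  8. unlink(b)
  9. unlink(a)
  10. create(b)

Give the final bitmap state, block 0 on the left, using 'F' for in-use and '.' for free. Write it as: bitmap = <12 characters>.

create(b): bitmap=F........... | b=[0]
append(b, 2): bitmap=FFF......... | b=[0, 1, 2]
unlink(b): bitmap=............ | 
create(a): bitmap=F........... | a=[0]
create(b): bitmap=FF.......... | a=[0] b=[1]
unlink(b): bitmap=F........... | a=[0]
create(b): bitmap=FF.......... | a=[0] b=[1]
unlink(b): bitmap=F........... | a=[0]
unlink(a): bitmap=............ | 
create(b): bitmap=F........... | b=[0]

bitmap = F...........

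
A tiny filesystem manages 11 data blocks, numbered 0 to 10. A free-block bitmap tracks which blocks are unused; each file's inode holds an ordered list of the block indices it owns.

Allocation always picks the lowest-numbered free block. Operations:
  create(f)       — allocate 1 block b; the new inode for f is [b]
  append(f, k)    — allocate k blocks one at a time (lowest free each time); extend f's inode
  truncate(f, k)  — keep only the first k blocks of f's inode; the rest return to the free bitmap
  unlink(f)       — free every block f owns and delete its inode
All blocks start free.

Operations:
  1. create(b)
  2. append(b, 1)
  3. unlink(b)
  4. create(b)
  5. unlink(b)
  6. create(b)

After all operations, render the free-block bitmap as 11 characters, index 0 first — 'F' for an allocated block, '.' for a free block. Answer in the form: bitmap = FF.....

after create(b) → b:[0]  free=[F..........]
after append(b, 1) → b:[0, 1]  free=[FF.........]
after unlink(b) →   free=[...........]
after create(b) → b:[0]  free=[F..........]
after unlink(b) →   free=[...........]
after create(b) → b:[0]  free=[F..........]

bitmap = F..........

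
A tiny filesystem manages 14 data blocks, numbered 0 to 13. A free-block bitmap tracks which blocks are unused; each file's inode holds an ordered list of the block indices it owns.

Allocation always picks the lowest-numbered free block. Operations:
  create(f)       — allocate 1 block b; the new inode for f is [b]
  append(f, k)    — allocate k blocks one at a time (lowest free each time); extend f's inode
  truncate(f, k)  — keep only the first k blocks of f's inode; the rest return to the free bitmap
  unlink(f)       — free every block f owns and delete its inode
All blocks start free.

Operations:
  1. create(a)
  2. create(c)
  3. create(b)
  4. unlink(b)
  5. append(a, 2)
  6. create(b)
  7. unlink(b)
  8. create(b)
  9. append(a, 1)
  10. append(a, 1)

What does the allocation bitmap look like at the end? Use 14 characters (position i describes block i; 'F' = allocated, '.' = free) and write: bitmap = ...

bitmap = FFFFFFF.......

  1. create(a)  ⇒  F.............  {a→[0]}
  2. create(c)  ⇒  FF............  {a→[0]; c→[1]}
  3. create(b)  ⇒  FFF...........  {a→[0]; b→[2]; c→[1]}
  4. unlink(b)  ⇒  FF............  {a→[0]; c→[1]}
  5. append(a, 2)  ⇒  FFFF..........  {a→[0, 2, 3]; c→[1]}
  6. create(b)  ⇒  FFFFF.........  {a→[0, 2, 3]; b→[4]; c→[1]}
  7. unlink(b)  ⇒  FFFF..........  {a→[0, 2, 3]; c→[1]}
  8. create(b)  ⇒  FFFFF.........  {a→[0, 2, 3]; b→[4]; c→[1]}
  9. append(a, 1)  ⇒  FFFFFF........  {a→[0, 2, 3, 5]; b→[4]; c→[1]}
  10. append(a, 1)  ⇒  FFFFFFF.......  {a→[0, 2, 3, 5, 6]; b→[4]; c→[1]}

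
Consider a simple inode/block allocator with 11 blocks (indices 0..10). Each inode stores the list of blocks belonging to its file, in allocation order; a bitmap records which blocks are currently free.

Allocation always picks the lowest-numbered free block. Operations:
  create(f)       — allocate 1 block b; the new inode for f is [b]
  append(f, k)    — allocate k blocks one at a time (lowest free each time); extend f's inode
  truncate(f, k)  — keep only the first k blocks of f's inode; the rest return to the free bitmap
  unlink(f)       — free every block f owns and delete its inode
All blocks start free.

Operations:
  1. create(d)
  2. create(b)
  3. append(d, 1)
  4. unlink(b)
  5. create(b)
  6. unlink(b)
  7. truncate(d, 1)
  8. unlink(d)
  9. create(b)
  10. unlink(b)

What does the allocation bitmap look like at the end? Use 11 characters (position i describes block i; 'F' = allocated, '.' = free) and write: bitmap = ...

create(d): bitmap=F.......... | d=[0]
create(b): bitmap=FF......... | b=[1] d=[0]
append(d, 1): bitmap=FFF........ | b=[1] d=[0, 2]
unlink(b): bitmap=F.F........ | d=[0, 2]
create(b): bitmap=FFF........ | b=[1] d=[0, 2]
unlink(b): bitmap=F.F........ | d=[0, 2]
truncate(d, 1): bitmap=F.......... | d=[0]
unlink(d): bitmap=........... | 
create(b): bitmap=F.......... | b=[0]
unlink(b): bitmap=........... | 

bitmap = ...........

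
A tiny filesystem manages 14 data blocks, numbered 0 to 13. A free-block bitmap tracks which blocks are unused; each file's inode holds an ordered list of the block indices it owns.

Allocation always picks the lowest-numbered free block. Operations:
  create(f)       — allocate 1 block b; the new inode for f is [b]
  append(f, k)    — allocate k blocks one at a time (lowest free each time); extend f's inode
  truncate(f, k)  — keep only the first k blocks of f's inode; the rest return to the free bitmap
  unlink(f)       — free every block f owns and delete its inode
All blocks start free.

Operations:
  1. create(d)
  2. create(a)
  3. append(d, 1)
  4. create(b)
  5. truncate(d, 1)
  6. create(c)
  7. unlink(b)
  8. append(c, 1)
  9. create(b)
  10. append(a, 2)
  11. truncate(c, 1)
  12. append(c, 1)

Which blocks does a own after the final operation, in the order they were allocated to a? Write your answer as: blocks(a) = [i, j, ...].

blocks(a) = [1, 5, 6]

create(d): bitmap=F............. | d=[0]
create(a): bitmap=FF............ | a=[1] d=[0]
append(d, 1): bitmap=FFF........... | a=[1] d=[0, 2]
create(b): bitmap=FFFF.......... | a=[1] b=[3] d=[0, 2]
truncate(d, 1): bitmap=FF.F.......... | a=[1] b=[3] d=[0]
create(c): bitmap=FFFF.......... | a=[1] b=[3] c=[2] d=[0]
unlink(b): bitmap=FFF........... | a=[1] c=[2] d=[0]
append(c, 1): bitmap=FFFF.......... | a=[1] c=[2, 3] d=[0]
create(b): bitmap=FFFFF......... | a=[1] b=[4] c=[2, 3] d=[0]
append(a, 2): bitmap=FFFFFFF....... | a=[1, 5, 6] b=[4] c=[2, 3] d=[0]
truncate(c, 1): bitmap=FFF.FFF....... | a=[1, 5, 6] b=[4] c=[2] d=[0]
append(c, 1): bitmap=FFFFFFF....... | a=[1, 5, 6] b=[4] c=[2, 3] d=[0]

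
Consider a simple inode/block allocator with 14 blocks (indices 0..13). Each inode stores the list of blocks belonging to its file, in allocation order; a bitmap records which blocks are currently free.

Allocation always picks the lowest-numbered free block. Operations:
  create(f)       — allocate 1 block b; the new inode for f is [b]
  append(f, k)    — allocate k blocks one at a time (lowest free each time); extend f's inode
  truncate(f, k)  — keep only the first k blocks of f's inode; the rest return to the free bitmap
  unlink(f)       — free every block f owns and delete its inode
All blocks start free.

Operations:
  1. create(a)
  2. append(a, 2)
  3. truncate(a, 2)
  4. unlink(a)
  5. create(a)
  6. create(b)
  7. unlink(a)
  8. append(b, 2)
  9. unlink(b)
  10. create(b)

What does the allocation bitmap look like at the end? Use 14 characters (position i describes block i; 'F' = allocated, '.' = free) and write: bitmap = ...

  1. create(a)  ⇒  F.............  {a→[0]}
  2. append(a, 2)  ⇒  FFF...........  {a→[0, 1, 2]}
  3. truncate(a, 2)  ⇒  FF............  {a→[0, 1]}
  4. unlink(a)  ⇒  ..............  {}
  5. create(a)  ⇒  F.............  {a→[0]}
  6. create(b)  ⇒  FF............  {a→[0]; b→[1]}
  7. unlink(a)  ⇒  .F............  {b→[1]}
  8. append(b, 2)  ⇒  FFF...........  {b→[1, 0, 2]}
  9. unlink(b)  ⇒  ..............  {}
  10. create(b)  ⇒  F.............  {b→[0]}

bitmap = F.............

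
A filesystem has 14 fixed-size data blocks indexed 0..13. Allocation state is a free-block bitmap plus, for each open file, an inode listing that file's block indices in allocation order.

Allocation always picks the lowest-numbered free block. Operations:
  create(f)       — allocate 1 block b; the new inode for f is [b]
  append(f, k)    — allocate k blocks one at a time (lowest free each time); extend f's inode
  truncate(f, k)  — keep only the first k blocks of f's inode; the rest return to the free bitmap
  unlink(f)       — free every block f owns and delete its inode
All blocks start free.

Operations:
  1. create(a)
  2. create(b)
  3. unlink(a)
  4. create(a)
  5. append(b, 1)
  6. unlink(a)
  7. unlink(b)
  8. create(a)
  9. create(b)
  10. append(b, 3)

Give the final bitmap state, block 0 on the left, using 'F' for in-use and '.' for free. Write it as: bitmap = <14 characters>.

after create(a) → a:[0]  free=[F.............]
after create(b) → a:[0], b:[1]  free=[FF............]
after unlink(a) → b:[1]  free=[.F............]
after create(a) → a:[0], b:[1]  free=[FF............]
after append(b, 1) → a:[0], b:[1, 2]  free=[FFF...........]
after unlink(a) → b:[1, 2]  free=[.FF...........]
after unlink(b) →   free=[..............]
after create(a) → a:[0]  free=[F.............]
after create(b) → a:[0], b:[1]  free=[FF............]
after append(b, 3) → a:[0], b:[1, 2, 3, 4]  free=[FFFFF.........]

bitmap = FFFFF.........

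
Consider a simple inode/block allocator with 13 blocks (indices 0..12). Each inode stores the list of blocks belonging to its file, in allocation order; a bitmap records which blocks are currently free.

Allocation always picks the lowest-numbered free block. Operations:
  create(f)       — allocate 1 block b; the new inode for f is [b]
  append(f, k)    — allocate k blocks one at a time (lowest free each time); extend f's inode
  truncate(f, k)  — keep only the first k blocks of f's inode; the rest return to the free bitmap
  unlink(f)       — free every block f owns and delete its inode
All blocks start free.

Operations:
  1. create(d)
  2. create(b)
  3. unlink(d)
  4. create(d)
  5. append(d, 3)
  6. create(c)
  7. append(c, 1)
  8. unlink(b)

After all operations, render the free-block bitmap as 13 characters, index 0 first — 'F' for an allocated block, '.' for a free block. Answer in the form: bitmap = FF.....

bitmap = F.FFFFF......

create(d): bitmap=F............ | d=[0]
create(b): bitmap=FF........... | b=[1] d=[0]
unlink(d): bitmap=.F........... | b=[1]
create(d): bitmap=FF........... | b=[1] d=[0]
append(d, 3): bitmap=FFFFF........ | b=[1] d=[0, 2, 3, 4]
create(c): bitmap=FFFFFF....... | b=[1] c=[5] d=[0, 2, 3, 4]
append(c, 1): bitmap=FFFFFFF...... | b=[1] c=[5, 6] d=[0, 2, 3, 4]
unlink(b): bitmap=F.FFFFF...... | c=[5, 6] d=[0, 2, 3, 4]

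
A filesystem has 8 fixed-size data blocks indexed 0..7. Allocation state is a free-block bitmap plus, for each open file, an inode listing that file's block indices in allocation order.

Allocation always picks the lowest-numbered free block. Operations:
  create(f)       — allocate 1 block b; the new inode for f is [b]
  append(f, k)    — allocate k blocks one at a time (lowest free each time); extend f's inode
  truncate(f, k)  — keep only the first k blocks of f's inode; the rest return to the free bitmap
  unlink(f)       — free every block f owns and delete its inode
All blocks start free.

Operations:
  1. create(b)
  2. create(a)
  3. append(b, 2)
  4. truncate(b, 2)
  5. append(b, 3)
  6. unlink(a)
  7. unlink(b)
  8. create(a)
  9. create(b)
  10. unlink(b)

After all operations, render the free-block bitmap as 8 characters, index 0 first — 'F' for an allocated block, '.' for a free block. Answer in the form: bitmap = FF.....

create(b): bitmap=F....... | b=[0]
create(a): bitmap=FF...... | a=[1] b=[0]
append(b, 2): bitmap=FFFF.... | a=[1] b=[0, 2, 3]
truncate(b, 2): bitmap=FFF..... | a=[1] b=[0, 2]
append(b, 3): bitmap=FFFFFF.. | a=[1] b=[0, 2, 3, 4, 5]
unlink(a): bitmap=F.FFFF.. | b=[0, 2, 3, 4, 5]
unlink(b): bitmap=........ | 
create(a): bitmap=F....... | a=[0]
create(b): bitmap=FF...... | a=[0] b=[1]
unlink(b): bitmap=F....... | a=[0]

bitmap = F.......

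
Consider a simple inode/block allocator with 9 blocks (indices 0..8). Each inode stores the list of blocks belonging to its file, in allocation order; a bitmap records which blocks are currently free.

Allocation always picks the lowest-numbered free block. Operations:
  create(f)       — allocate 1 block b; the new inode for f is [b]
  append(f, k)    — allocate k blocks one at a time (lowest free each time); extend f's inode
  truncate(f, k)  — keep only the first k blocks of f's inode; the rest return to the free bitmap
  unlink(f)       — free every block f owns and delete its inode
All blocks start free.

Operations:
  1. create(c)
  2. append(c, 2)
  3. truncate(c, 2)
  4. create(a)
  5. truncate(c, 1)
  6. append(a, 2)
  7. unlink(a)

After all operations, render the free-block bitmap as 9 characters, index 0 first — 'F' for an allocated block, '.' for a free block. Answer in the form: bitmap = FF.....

[1] create(c) — c=0 (map F........)
[2] append(c, 2) — c=0,1,2 (map FFF......)
[3] truncate(c, 2) — c=0,1 (map FF.......)
[4] create(a) — a=2 c=0,1 (map FFF......)
[5] truncate(c, 1) — a=2 c=0 (map F.F......)
[6] append(a, 2) — a=2,1,3 c=0 (map FFFF.....)
[7] unlink(a) — c=0 (map F........)

bitmap = F........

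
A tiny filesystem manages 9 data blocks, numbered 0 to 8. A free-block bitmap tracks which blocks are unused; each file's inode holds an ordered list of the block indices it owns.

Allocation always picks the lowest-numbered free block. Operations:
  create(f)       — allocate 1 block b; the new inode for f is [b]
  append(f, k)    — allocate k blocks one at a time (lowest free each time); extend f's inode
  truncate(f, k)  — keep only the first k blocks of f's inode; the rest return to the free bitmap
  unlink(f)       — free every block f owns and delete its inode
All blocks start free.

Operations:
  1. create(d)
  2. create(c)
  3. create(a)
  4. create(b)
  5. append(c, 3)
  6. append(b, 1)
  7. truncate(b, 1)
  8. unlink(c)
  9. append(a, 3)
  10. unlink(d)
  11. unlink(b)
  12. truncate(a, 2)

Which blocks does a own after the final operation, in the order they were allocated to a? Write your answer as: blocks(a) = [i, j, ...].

blocks(a) = [2, 1]

  1. create(d)  ⇒  F........  {d→[0]}
  2. create(c)  ⇒  FF.......  {c→[1]; d→[0]}
  3. create(a)  ⇒  FFF......  {a→[2]; c→[1]; d→[0]}
  4. create(b)  ⇒  FFFF.....  {a→[2]; b→[3]; c→[1]; d→[0]}
  5. append(c, 3)  ⇒  FFFFFFF..  {a→[2]; b→[3]; c→[1, 4, 5, 6]; d→[0]}
  6. append(b, 1)  ⇒  FFFFFFFF.  {a→[2]; b→[3, 7]; c→[1, 4, 5, 6]; d→[0]}
  7. truncate(b, 1)  ⇒  FFFFFFF..  {a→[2]; b→[3]; c→[1, 4, 5, 6]; d→[0]}
  8. unlink(c)  ⇒  F.FF.....  {a→[2]; b→[3]; d→[0]}
  9. append(a, 3)  ⇒  FFFFFF...  {a→[2, 1, 4, 5]; b→[3]; d→[0]}
  10. unlink(d)  ⇒  .FFFFF...  {a→[2, 1, 4, 5]; b→[3]}
  11. unlink(b)  ⇒  .FF.FF...  {a→[2, 1, 4, 5]}
  12. truncate(a, 2)  ⇒  .FF......  {a→[2, 1]}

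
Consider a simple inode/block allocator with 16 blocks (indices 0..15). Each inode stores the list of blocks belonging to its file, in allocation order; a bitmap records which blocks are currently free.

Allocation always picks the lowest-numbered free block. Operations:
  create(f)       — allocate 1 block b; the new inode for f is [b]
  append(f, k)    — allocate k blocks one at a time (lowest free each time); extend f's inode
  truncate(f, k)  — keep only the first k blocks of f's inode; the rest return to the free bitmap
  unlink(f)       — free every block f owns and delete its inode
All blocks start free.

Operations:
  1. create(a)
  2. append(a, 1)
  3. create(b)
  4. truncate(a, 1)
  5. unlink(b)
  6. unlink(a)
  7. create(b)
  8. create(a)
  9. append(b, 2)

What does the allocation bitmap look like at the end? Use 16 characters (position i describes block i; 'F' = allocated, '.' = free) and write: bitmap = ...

after create(a) → a:[0]  free=[F...............]
after append(a, 1) → a:[0, 1]  free=[FF..............]
after create(b) → a:[0, 1], b:[2]  free=[FFF.............]
after truncate(a, 1) → a:[0], b:[2]  free=[F.F.............]
after unlink(b) → a:[0]  free=[F...............]
after unlink(a) →   free=[................]
after create(b) → b:[0]  free=[F...............]
after create(a) → a:[1], b:[0]  free=[FF..............]
after append(b, 2) → a:[1], b:[0, 2, 3]  free=[FFFF............]

bitmap = FFFF............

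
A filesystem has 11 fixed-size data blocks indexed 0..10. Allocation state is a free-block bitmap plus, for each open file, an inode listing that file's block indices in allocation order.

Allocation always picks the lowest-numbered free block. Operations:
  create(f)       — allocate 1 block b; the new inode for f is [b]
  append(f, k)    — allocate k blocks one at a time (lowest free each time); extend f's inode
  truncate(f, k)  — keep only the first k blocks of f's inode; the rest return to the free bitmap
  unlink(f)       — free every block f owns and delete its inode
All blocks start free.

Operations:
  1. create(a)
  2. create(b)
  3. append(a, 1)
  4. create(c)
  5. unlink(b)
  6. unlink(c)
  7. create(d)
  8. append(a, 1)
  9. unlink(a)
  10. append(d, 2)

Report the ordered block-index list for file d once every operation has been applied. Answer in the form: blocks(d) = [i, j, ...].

  1. create(a)  ⇒  F..........  {a→[0]}
  2. create(b)  ⇒  FF.........  {a→[0]; b→[1]}
  3. append(a, 1)  ⇒  FFF........  {a→[0, 2]; b→[1]}
  4. create(c)  ⇒  FFFF.......  {a→[0, 2]; b→[1]; c→[3]}
  5. unlink(b)  ⇒  F.FF.......  {a→[0, 2]; c→[3]}
  6. unlink(c)  ⇒  F.F........  {a→[0, 2]}
  7. create(d)  ⇒  FFF........  {a→[0, 2]; d→[1]}
  8. append(a, 1)  ⇒  FFFF.......  {a→[0, 2, 3]; d→[1]}
  9. unlink(a)  ⇒  .F.........  {d→[1]}
  10. append(d, 2)  ⇒  FFF........  {d→[1, 0, 2]}

blocks(d) = [1, 0, 2]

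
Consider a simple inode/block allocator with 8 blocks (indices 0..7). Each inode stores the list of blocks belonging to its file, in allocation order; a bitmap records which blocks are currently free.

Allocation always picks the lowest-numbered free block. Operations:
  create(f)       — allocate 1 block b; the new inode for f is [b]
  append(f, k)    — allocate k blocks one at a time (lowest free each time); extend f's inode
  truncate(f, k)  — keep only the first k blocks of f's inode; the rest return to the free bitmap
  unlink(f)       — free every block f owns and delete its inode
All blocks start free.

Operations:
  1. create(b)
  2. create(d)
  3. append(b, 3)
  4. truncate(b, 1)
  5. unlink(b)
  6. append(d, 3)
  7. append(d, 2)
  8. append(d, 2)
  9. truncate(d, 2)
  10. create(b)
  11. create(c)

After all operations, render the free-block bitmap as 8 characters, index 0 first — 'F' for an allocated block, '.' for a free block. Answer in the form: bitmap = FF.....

bitmap = FFFF....

[1] create(b) — b=0 (map F.......)
[2] create(d) — b=0 d=1 (map FF......)
[3] append(b, 3) — b=0,2,3,4 d=1 (map FFFFF...)
[4] truncate(b, 1) — b=0 d=1 (map FF......)
[5] unlink(b) — d=1 (map .F......)
[6] append(d, 3) — d=1,0,2,3 (map FFFF....)
[7] append(d, 2) — d=1,0,2,3,4,5 (map FFFFFF..)
[8] append(d, 2) — d=1,0,2,3,4,5,6,7 (map FFFFFFFF)
[9] truncate(d, 2) — d=1,0 (map FF......)
[10] create(b) — b=2 d=1,0 (map FFF.....)
[11] create(c) — b=2 c=3 d=1,0 (map FFFF....)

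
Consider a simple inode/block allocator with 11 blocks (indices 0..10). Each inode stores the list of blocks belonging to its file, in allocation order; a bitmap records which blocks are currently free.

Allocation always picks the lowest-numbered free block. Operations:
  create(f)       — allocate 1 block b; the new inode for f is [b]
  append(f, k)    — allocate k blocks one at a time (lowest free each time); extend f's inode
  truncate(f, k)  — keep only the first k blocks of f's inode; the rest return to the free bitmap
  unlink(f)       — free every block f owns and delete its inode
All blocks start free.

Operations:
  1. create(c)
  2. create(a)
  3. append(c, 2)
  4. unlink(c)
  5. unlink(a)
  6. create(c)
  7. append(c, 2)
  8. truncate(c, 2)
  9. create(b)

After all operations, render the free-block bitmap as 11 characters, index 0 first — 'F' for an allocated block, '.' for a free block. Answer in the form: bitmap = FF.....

bitmap = FFF........

  1. create(c)  ⇒  F..........  {c→[0]}
  2. create(a)  ⇒  FF.........  {a→[1]; c→[0]}
  3. append(c, 2)  ⇒  FFFF.......  {a→[1]; c→[0, 2, 3]}
  4. unlink(c)  ⇒  .F.........  {a→[1]}
  5. unlink(a)  ⇒  ...........  {}
  6. create(c)  ⇒  F..........  {c→[0]}
  7. append(c, 2)  ⇒  FFF........  {c→[0, 1, 2]}
  8. truncate(c, 2)  ⇒  FF.........  {c→[0, 1]}
  9. create(b)  ⇒  FFF........  {b→[2]; c→[0, 1]}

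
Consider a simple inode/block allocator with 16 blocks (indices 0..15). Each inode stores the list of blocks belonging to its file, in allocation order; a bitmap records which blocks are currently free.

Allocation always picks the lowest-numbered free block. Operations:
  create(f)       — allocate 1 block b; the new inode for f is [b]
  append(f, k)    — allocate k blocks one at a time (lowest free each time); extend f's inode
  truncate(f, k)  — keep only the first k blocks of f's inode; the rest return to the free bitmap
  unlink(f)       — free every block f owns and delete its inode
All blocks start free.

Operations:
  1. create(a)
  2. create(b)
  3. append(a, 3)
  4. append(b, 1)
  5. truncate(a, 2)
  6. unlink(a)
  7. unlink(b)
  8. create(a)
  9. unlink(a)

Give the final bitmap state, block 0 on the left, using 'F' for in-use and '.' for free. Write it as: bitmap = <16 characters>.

  1. create(a)  ⇒  F...............  {a→[0]}
  2. create(b)  ⇒  FF..............  {a→[0]; b→[1]}
  3. append(a, 3)  ⇒  FFFFF...........  {a→[0, 2, 3, 4]; b→[1]}
  4. append(b, 1)  ⇒  FFFFFF..........  {a→[0, 2, 3, 4]; b→[1, 5]}
  5. truncate(a, 2)  ⇒  FFF..F..........  {a→[0, 2]; b→[1, 5]}
  6. unlink(a)  ⇒  .F...F..........  {b→[1, 5]}
  7. unlink(b)  ⇒  ................  {}
  8. create(a)  ⇒  F...............  {a→[0]}
  9. unlink(a)  ⇒  ................  {}

bitmap = ................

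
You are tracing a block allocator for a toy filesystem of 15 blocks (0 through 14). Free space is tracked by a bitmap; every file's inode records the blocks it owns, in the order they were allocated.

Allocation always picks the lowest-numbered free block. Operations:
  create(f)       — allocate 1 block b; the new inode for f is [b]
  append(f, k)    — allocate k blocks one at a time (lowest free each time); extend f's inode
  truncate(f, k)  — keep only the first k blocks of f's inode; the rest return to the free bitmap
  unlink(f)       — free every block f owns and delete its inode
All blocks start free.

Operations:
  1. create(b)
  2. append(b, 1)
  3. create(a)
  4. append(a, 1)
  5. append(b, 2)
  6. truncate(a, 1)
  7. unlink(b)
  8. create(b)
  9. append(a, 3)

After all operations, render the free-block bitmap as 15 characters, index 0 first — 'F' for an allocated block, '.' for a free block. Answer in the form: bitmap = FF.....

bitmap = FFFFF..........

create(b): bitmap=F.............. | b=[0]
append(b, 1): bitmap=FF............. | b=[0, 1]
create(a): bitmap=FFF............ | a=[2] b=[0, 1]
append(a, 1): bitmap=FFFF........... | a=[2, 3] b=[0, 1]
append(b, 2): bitmap=FFFFFF......... | a=[2, 3] b=[0, 1, 4, 5]
truncate(a, 1): bitmap=FFF.FF......... | a=[2] b=[0, 1, 4, 5]
unlink(b): bitmap=..F............ | a=[2]
create(b): bitmap=F.F............ | a=[2] b=[0]
append(a, 3): bitmap=FFFFF.......... | a=[2, 1, 3, 4] b=[0]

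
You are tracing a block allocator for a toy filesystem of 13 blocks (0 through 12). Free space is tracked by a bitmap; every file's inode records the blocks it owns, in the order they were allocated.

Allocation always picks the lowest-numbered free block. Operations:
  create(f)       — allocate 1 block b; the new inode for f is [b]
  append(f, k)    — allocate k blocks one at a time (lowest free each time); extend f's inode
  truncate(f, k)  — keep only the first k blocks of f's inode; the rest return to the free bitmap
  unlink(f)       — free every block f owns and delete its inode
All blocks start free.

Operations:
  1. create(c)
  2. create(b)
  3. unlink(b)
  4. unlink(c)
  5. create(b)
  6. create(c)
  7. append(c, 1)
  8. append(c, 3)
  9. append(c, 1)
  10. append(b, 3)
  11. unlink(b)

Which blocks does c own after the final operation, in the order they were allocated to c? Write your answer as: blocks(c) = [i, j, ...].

blocks(c) = [1, 2, 3, 4, 5, 6]

  1. create(c)  ⇒  F............  {c→[0]}
  2. create(b)  ⇒  FF...........  {b→[1]; c→[0]}
  3. unlink(b)  ⇒  F............  {c→[0]}
  4. unlink(c)  ⇒  .............  {}
  5. create(b)  ⇒  F............  {b→[0]}
  6. create(c)  ⇒  FF...........  {b→[0]; c→[1]}
  7. append(c, 1)  ⇒  FFF..........  {b→[0]; c→[1, 2]}
  8. append(c, 3)  ⇒  FFFFFF.......  {b→[0]; c→[1, 2, 3, 4, 5]}
  9. append(c, 1)  ⇒  FFFFFFF......  {b→[0]; c→[1, 2, 3, 4, 5, 6]}
  10. append(b, 3)  ⇒  FFFFFFFFFF...  {b→[0, 7, 8, 9]; c→[1, 2, 3, 4, 5, 6]}
  11. unlink(b)  ⇒  .FFFFFF......  {c→[1, 2, 3, 4, 5, 6]}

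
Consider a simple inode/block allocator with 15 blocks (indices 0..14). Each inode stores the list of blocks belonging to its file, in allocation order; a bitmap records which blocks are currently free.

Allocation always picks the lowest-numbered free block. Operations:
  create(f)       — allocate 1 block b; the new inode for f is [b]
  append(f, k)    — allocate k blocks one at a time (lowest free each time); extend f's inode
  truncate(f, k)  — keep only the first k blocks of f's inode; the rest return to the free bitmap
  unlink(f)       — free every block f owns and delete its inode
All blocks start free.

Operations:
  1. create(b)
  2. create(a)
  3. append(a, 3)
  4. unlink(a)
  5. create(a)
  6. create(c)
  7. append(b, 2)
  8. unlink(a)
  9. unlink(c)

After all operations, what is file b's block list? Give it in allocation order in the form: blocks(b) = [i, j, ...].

blocks(b) = [0, 3, 4]

create(b): bitmap=F.............. | b=[0]
create(a): bitmap=FF............. | a=[1] b=[0]
append(a, 3): bitmap=FFFFF.......... | a=[1, 2, 3, 4] b=[0]
unlink(a): bitmap=F.............. | b=[0]
create(a): bitmap=FF............. | a=[1] b=[0]
create(c): bitmap=FFF............ | a=[1] b=[0] c=[2]
append(b, 2): bitmap=FFFFF.......... | a=[1] b=[0, 3, 4] c=[2]
unlink(a): bitmap=F.FFF.......... | b=[0, 3, 4] c=[2]
unlink(c): bitmap=F..FF.......... | b=[0, 3, 4]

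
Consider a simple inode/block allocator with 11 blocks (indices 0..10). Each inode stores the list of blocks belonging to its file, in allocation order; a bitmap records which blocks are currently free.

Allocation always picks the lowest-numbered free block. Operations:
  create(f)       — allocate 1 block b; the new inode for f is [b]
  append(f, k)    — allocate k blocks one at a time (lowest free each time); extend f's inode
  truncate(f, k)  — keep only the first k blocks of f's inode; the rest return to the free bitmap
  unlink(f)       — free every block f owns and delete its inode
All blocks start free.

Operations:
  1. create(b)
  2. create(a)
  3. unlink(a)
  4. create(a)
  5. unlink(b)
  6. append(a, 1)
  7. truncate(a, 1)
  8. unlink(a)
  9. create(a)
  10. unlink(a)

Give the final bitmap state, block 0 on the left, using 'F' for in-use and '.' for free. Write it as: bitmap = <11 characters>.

bitmap = ...........

create(b): bitmap=F.......... | b=[0]
create(a): bitmap=FF......... | a=[1] b=[0]
unlink(a): bitmap=F.......... | b=[0]
create(a): bitmap=FF......... | a=[1] b=[0]
unlink(b): bitmap=.F......... | a=[1]
append(a, 1): bitmap=FF......... | a=[1, 0]
truncate(a, 1): bitmap=.F......... | a=[1]
unlink(a): bitmap=........... | 
create(a): bitmap=F.......... | a=[0]
unlink(a): bitmap=........... | 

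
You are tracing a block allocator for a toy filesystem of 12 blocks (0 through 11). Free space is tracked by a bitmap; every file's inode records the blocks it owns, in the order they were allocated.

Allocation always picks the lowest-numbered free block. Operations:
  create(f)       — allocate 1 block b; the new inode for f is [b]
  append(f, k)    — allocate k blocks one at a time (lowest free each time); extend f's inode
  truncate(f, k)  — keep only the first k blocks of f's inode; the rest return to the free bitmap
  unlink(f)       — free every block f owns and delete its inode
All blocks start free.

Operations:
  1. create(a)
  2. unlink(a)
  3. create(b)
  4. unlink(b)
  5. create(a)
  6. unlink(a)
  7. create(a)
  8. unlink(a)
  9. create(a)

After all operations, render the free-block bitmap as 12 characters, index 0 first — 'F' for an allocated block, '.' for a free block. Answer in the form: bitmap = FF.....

bitmap = F...........

  1. create(a)  ⇒  F...........  {a→[0]}
  2. unlink(a)  ⇒  ............  {}
  3. create(b)  ⇒  F...........  {b→[0]}
  4. unlink(b)  ⇒  ............  {}
  5. create(a)  ⇒  F...........  {a→[0]}
  6. unlink(a)  ⇒  ............  {}
  7. create(a)  ⇒  F...........  {a→[0]}
  8. unlink(a)  ⇒  ............  {}
  9. create(a)  ⇒  F...........  {a→[0]}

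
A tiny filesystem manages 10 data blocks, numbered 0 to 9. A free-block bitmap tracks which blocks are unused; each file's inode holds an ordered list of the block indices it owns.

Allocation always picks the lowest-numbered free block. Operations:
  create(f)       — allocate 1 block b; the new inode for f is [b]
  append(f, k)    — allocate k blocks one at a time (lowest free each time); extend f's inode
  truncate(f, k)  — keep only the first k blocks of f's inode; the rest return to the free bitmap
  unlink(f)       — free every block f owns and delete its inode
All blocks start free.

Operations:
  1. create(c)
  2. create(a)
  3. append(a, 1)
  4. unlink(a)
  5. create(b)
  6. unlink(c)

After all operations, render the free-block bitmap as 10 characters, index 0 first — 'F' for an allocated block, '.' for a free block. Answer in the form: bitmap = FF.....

[1] create(c) — c=0 (map F.........)
[2] create(a) — a=1 c=0 (map FF........)
[3] append(a, 1) — a=1,2 c=0 (map FFF.......)
[4] unlink(a) — c=0 (map F.........)
[5] create(b) — b=1 c=0 (map FF........)
[6] unlink(c) — b=1 (map .F........)

bitmap = .F........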